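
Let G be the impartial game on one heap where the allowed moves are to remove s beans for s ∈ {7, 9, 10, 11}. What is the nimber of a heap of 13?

Build the Grundy sequence with g(k) = mex{g(k−s) : s ∈ {7, 9, 10, 11}, s ≤ k}:
k:     0  1  2  3  4  5  6  7  8  9 10 11 12 13
g(k):  0  0  0  0  0  0  0  1  1  1  1  1  1  1
So g(13) = 1.

1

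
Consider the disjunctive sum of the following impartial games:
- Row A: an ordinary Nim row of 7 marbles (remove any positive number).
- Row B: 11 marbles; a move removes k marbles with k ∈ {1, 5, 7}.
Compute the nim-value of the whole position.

6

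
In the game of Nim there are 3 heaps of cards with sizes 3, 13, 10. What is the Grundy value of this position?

Compute the nim-sum pairwise:
3 XOR 13 = 14
14 XOR 10 = 4

4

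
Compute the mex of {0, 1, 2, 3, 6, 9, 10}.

The values 0, 1, 2, 3 are all present; 4 is the first non-negative integer missing from the set.

4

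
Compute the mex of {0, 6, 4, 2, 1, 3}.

The values 0, 1, 2, 3, 4 are all present; 5 is the first non-negative integer missing from the set.

5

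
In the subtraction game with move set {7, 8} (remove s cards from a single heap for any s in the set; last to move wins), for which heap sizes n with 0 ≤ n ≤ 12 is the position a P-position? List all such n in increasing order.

0, 1, 2, 3, 4, 5, 6

Compute g(0), g(1), … for moves {7, 8}:
k:     0  1  2  3  4  5  6  7  8  9 10 11 12
g(k):  0  0  0  0  0  0  0  1  1  1  1  1  1
The P-positions (g = 0) in 0..12 are 0, 1, 2, 3, 4, 5, 6.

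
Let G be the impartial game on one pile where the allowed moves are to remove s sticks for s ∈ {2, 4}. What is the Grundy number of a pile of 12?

0

Grundy values for subtraction set {2, 4}:
k:     0  1  2  3  4  5  6  7  8  9 10 11 12
g(k):  0  0  1  1  2  2  0  0  1  1  2  2  0
So g(12) = 0.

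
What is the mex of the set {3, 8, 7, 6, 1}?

0

0 is not in the set, so the mex is 0.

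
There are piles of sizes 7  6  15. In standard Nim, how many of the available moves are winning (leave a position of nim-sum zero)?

1

Compute the nim-sum pairwise:
7 ^ 6 = 1
1 ^ 15 = 14
The overall nim-sum is X = 14. A pile of size p has a winning move iff p XOR X < p (reduce it to p XOR X).
  7: 7 XOR 14 = 9 ≥ 7 — no move.
  6: 6 XOR 14 = 8 ≥ 6 — no move.
  15: 15 XOR 14 = 1 < 15 — winning move (to 1).
That gives 1 winning move.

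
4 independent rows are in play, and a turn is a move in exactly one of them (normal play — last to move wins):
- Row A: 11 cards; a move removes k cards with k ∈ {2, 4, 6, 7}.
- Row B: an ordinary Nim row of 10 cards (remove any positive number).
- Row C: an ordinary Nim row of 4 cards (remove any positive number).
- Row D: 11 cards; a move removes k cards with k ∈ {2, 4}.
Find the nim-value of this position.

13

For row A, compute g(0), g(1), … with moves {2, 4, 6, 7}:
k:     0  1  2  3  4  5  6  7  8  9 10 11
g(k):  0  0  1  1  2  2  3  3  4  0  0  1
So g(11) = 1.
Row B is a plain Nim row of size 10, so its Grundy value is 10.
Row C is a plain Nim row of size 4, so its Grundy value is 4.
Grundy values for row D (subtraction set {2, 4}):
g(0) = mex{} = 0
g(1) = mex{} = 0
g(2) = mex{0} = 1
g(3) = mex{0} = 1
g(4) = mex{0,1} = 2
g(5) = mex{0,1} = 2
g(6) = mex{1,2} = 0
g(7) = mex{1,2} = 0
g(8) = mex{0,2} = 1
g(9) = mex{0,2} = 1
g(10) = mex{0,1} = 2
g(11) = mex{0,1} = 2
So g(11) = 2.
The value of a disjunctive sum is the nim-sum of the parts.
Combined value = 1 ⊕ 10 ⊕ 4 ⊕ 2 = 13.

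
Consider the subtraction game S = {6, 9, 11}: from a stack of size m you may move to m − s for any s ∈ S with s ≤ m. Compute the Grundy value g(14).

2

Compute g(0), g(1), … for moves {6, 9, 11}:
g(0) = mex{} = 0
g(1) = mex{} = 0
g(2) = mex{} = 0
g(3) = mex{} = 0
g(4) = mex{} = 0
g(5) = mex{} = 0
g(6) = mex{0} = 1
g(7) = mex{0} = 1
g(8) = mex{0} = 1
g(9) = mex{0} = 1
g(10) = mex{0} = 1
g(11) = mex{0} = 1
g(12) = mex{0,1} = 2
g(13) = mex{0,1} = 2
g(14) = mex{0,1} = 2
So g(14) = 2.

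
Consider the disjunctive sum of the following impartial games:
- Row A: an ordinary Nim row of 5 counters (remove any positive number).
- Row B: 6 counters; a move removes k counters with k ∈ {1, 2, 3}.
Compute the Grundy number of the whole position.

7

Row A is a plain Nim row of size 5, so its Grundy value is 5.
For row B, compute g(0), g(1), … with moves {1, 2, 3}:
k:     0  1  2  3  4  5  6
g(k):  0  1  2  3  0  1  2
So g(6) = 2.
The value of a disjunctive sum is the nim-sum of the parts.
Combined value = 5 XOR 2 = 7.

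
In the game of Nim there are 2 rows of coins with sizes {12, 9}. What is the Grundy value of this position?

5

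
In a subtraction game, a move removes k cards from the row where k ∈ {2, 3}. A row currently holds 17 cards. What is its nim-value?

Compute g(0), g(1), … for moves {2, 3}:
k:     0  1  2  3  4  5  6  7  8  9 10 11 12 13 14 15 16 17
g(k):  0  0  1  1  2  0  0  1  1  2  0  0  1  1  2  0  0  1
So g(17) = 1.

1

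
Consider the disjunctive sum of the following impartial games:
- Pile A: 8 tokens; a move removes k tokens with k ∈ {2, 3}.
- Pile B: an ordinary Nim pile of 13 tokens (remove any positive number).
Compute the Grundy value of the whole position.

12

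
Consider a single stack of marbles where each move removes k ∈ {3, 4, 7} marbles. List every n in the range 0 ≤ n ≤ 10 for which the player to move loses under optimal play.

0, 1, 2, 10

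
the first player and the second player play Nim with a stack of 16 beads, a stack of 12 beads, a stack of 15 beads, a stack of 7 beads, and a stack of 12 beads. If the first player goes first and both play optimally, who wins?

Nim-sum: 16 ^ 12 ^ 15 ^ 7 ^ 12 = 24.
The nim-sum is 24 ≠ 0, so this is an N-position: the player to move can win; the first player has a winning move.

the first player wins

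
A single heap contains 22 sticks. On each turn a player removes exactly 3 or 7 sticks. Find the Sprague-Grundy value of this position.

0

Grundy values for subtraction set {3, 7}:
k:     0  1  2  3  4  5  6  7  8  9 10 11 12 13 14 15 16 17 18 19 20 21 22
g(k):  0  0  0  1  1  1  0  2  2  1  0  0  0  1  1  1  0  2  2  1  0  0  0
So g(22) = 0.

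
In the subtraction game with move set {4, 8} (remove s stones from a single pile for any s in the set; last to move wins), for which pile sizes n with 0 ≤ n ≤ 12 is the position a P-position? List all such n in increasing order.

Build the Grundy sequence with g(k) = mex{g(k−s) : s ∈ {4, 8}, s ≤ k}:
k:     0  1  2  3  4  5  6  7  8  9 10 11 12
g(k):  0  0  0  0  1  1  1  1  2  2  2  2  0
The P-positions (g = 0) in 0..12 are 0, 1, 2, 3, 12.

0, 1, 2, 3, 12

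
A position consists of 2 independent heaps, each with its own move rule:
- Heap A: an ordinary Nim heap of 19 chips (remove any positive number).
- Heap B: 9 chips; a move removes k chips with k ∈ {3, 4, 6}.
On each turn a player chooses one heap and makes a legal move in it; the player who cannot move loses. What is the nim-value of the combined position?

19

Heap A is a plain Nim heap of size 19, so its Grundy value is 19.
Build the Grundy sequence for heap B with g(k) = mex{g(k−s) : s ∈ {3, 4, 6}, s ≤ k}:
g(0) = mex{} = 0
g(1) = mex{} = 0
g(2) = mex{} = 0
g(3) = mex{0} = 1
g(4) = mex{0} = 1
g(5) = mex{0} = 1
g(6) = mex{0,1} = 2
g(7) = mex{0,1} = 2
g(8) = mex{0,1} = 2
g(9) = mex{1,2} = 0
So g(9) = 0.
The value of a disjunctive sum is the nim-sum of the parts.
Combined value = 19 ⊕ 0 = 19.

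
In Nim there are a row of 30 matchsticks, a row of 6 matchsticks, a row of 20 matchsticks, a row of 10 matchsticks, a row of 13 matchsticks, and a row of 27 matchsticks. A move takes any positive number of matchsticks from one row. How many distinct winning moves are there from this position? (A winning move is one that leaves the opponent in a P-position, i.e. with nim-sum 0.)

3

Bitwise XOR of the heap sizes:
  11110  (30)
  00110  (6)
  10100  (20)
  01010  (10)
  01101  (13)
  11011  (27)
  -----
  10000  (16)
The overall nim-sum is X = 16. A row of size p has a winning move iff p XOR X < p (reduce it to p XOR X).
  30: 30 XOR 16 = 14 < 30 — winning move (to 14).
  6: 6 XOR 16 = 22 ≥ 6 — no move.
  20: 20 XOR 16 = 4 < 20 — winning move (to 4).
  10: 10 XOR 16 = 26 ≥ 10 — no move.
  13: 13 XOR 16 = 29 ≥ 13 — no move.
  27: 27 XOR 16 = 11 < 27 — winning move (to 11).
That gives 3 winning moves.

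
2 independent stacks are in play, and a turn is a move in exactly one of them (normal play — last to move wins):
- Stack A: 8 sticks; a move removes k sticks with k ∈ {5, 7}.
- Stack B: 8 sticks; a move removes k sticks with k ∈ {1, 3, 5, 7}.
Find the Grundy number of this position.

1

Grundy values for stack A (subtraction set {5, 7}):
k:     0  1  2  3  4  5  6  7  8
g(k):  0  0  0  0  0  1  1  1  1
So g(8) = 1.
For stack B, compute g(0), g(1), … with moves {1, 3, 5, 7}:
k:     0  1  2  3  4  5  6  7  8
g(k):  0  1  0  1  0  1  0  1  0
So g(8) = 0.
The value of a disjunctive sum is the nim-sum of the parts.
Combined value = 1 XOR 0 = 1.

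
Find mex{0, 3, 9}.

1

0 is in the set but 1 is not, so the mex is 1.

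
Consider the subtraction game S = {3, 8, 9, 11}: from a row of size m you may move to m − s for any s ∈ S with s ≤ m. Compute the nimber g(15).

3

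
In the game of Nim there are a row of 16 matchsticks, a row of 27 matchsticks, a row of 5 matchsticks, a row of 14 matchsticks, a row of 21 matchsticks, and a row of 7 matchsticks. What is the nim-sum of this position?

18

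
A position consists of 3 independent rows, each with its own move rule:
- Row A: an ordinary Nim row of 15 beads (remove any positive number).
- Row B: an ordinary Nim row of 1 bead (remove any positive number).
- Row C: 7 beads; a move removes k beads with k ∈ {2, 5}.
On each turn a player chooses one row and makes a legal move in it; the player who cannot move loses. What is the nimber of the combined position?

14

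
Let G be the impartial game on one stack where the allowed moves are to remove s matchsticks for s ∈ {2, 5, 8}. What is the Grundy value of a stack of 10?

0

Grundy values for subtraction set {2, 5, 8}:
g(0) = mex{} = 0
g(1) = mex{} = 0
g(2) = mex{0} = 1
g(3) = mex{0} = 1
g(4) = mex{1} = 0
g(5) = mex{0,1} = 2
g(6) = mex{0} = 1
g(7) = mex{1,2} = 0
g(8) = mex{0,1} = 2
g(9) = mex{0} = 1
g(10) = mex{1,2} = 0
So g(10) = 0.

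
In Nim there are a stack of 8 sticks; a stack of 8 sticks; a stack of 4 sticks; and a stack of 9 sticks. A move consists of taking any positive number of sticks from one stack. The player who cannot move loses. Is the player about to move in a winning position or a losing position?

Nim-sum: 8 ^ 8 ^ 4 ^ 9 = 13.
The nim-sum is 13 ≠ 0, so this is an N-position: the player to move can win.

Winning position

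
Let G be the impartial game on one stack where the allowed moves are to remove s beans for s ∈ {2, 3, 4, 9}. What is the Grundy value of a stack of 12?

0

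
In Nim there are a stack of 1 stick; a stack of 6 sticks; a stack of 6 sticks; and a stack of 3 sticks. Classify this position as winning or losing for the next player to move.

Winning position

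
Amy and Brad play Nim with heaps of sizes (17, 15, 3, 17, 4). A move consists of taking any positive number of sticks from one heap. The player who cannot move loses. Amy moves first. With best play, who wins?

Amy wins

Nim-sum: 17 ^ 15 ^ 3 ^ 17 ^ 4 = 8.
The nim-sum is 8 ≠ 0, so this is an N-position: the player to move can win; Amy has a winning move.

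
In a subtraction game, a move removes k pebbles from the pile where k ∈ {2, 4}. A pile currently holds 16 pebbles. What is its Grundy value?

2

Compute g(0), g(1), … for moves {2, 4}:
k:     0  1  2  3  4  5  6  7  8  9 10 11 12 13 14 15 16
g(k):  0  0  1  1  2  2  0  0  1  1  2  2  0  0  1  1  2
So g(16) = 2.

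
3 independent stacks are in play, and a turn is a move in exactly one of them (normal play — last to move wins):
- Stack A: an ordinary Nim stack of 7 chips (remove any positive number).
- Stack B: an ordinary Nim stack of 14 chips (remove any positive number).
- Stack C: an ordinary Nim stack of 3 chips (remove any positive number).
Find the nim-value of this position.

Stack A is a plain Nim stack of size 7, so its Grundy value is 7.
Stack B is a plain Nim stack of size 14, so its Grundy value is 14.
Stack C is a plain Nim stack of size 3, so its Grundy value is 3.
By the Sprague-Grundy theorem, the Grundy value of a sum of independent games is the XOR of the component values.
Combined value = 7 XOR 14 XOR 3 = 10.

10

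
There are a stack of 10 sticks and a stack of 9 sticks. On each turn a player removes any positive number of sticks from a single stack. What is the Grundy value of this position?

Nim-sum: 10 XOR 9 = 3.

3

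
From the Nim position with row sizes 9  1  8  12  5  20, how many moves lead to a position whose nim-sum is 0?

1

Nim-sum: 9 ^ 1 ^ 8 ^ 12 ^ 5 ^ 20 = 29.
The overall nim-sum is X = 29. A row of size p has a winning move iff p XOR X < p (reduce it to p XOR X).
  9: 9 XOR 29 = 20 ≥ 9 — no move.
  1: 1 XOR 29 = 28 ≥ 1 — no move.
  8: 8 XOR 29 = 21 ≥ 8 — no move.
  12: 12 XOR 29 = 17 ≥ 12 — no move.
  5: 5 XOR 29 = 24 ≥ 5 — no move.
  20: 20 XOR 29 = 9 < 20 — winning move (to 9).
That gives 1 winning move.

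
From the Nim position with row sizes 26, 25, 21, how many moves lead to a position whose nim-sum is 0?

In binary:
  11010  (26)
  11001  (25)
  10101  (21)
  -----
  10110  (22)
The overall nim-sum is X = 22. A row of size p has a winning move iff p XOR X < p (reduce it to p XOR X).
  26: 26 XOR 22 = 12 < 26 — winning move (to 12).
  25: 25 XOR 22 = 15 < 25 — winning move (to 15).
  21: 21 XOR 22 = 3 < 21 — winning move (to 3).
That gives 3 winning moves.

3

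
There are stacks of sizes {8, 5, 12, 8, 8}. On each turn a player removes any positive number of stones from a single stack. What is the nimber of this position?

In binary:
  1000  (8)
  0101  (5)
  1100  (12)
  1000  (8)
  1000  (8)
  ----
  0001  (1)

1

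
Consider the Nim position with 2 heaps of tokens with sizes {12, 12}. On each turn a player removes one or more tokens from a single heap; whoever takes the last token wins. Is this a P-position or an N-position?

P-position

Nim-sum: 12 XOR 12 = 0.
The nim-sum is 0, so this is a P-position: the player to move is in a losing position under optimal play.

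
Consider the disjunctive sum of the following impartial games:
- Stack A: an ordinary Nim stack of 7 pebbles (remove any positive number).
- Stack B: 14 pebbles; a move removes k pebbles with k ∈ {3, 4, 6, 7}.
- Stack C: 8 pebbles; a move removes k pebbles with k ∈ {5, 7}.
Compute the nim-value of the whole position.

Stack A is a plain Nim stack of size 7, so its Grundy value is 7.
Grundy values for stack B (subtraction set {3, 4, 6, 7}):
k:     0  1  2  3  4  5  6  7  8  9 10 11 12 13 14
g(k):  0  0  0  1  1  1  2  2  2  3  0  0  0  1  1
So g(14) = 1.
Build the Grundy sequence for stack C with g(k) = mex{g(k−s) : s ∈ {5, 7}, s ≤ k}:
g(0) = mex{} = 0
g(1) = mex{} = 0
g(2) = mex{} = 0
g(3) = mex{} = 0
g(4) = mex{} = 0
g(5) = mex{0} = 1
g(6) = mex{0} = 1
g(7) = mex{0} = 1
g(8) = mex{0} = 1
So g(8) = 1.
By the Sprague-Grundy theorem, the Grundy value of a sum of independent games is the XOR of the component values.
Combined value = 7 ⊕ 1 ⊕ 1 = 7.

7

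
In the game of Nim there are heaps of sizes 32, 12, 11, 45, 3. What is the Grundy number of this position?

In binary:
  100000  (32)
  001100  (12)
  001011  (11)
  101101  (45)
  000011  (3)
  ------
  001001  (9)

9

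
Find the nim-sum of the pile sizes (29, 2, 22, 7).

Nim-sum: 29 ⊕ 2 ⊕ 22 ⊕ 7 = 14.

14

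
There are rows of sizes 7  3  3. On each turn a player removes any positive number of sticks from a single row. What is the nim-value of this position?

Nim-sum: 7 ^ 3 ^ 3 = 7.

7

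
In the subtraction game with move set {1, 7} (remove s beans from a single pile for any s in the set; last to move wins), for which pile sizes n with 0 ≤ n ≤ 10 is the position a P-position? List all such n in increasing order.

0, 2, 4, 6, 8, 10

Build the Grundy sequence with g(k) = mex{g(k−s) : s ∈ {1, 7}, s ≤ k}:
g(0) = mex{} = 0
g(1) = mex{0} = 1
g(2) = mex{1} = 0
g(3) = mex{0} = 1
g(4) = mex{1} = 0
g(5) = mex{0} = 1
g(6) = mex{1} = 0
g(7) = mex{0} = 1
g(8) = mex{1} = 0
g(9) = mex{0} = 1
g(10) = mex{1} = 0
The P-positions (g = 0) in 0..10 are 0, 2, 4, 6, 8, 10.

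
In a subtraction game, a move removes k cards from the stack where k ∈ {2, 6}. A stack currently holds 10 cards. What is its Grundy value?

1

Compute g(0), g(1), … for moves {2, 6}:
g(0) = mex{} = 0
g(1) = mex{} = 0
g(2) = mex{0} = 1
g(3) = mex{0} = 1
g(4) = mex{1} = 0
g(5) = mex{1} = 0
g(6) = mex{0} = 1
g(7) = mex{0} = 1
g(8) = mex{1} = 0
g(9) = mex{1} = 0
g(10) = mex{0} = 1
So g(10) = 1.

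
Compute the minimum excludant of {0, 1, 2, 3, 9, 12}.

4

The values 0, 1, 2, 3 are all present; 4 is the first non-negative integer missing from the set.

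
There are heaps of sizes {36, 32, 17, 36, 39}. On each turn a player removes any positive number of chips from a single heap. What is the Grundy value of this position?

Compute the nim-sum pairwise:
36 ⊕ 32 = 4
4 ⊕ 17 = 21
21 ⊕ 36 = 49
49 ⊕ 39 = 22

22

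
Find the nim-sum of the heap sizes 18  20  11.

Nim-sum: 18 ^ 20 ^ 11 = 13.

13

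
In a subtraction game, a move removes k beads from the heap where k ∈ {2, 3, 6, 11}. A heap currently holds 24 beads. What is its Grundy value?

3

Grundy values for subtraction set {2, 3, 6, 11}:
k:     0  1  2  3  4  5  6  7  8  9 10 11 12 13 14 15 16 17 18 19 20 21 22 23 24
g(k):  0  0  1  1  2  0  3  1  2  0  0  1  1  2  0  3  1  2  0  0  1  1  2  0  3
So g(24) = 3.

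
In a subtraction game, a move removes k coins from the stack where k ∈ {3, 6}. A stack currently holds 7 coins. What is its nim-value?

2

Grundy values for subtraction set {3, 6}:
k:     0  1  2  3  4  5  6  7
g(k):  0  0  0  1  1  1  2  2
So g(7) = 2.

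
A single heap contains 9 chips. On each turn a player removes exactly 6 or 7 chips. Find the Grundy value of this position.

1

Grundy values for subtraction set {6, 7}:
k:     0  1  2  3  4  5  6  7  8  9
g(k):  0  0  0  0  0  0  1  1  1  1
So g(9) = 1.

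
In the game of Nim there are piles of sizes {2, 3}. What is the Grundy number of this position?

1

Nim-sum: 2 ⊕ 3 = 1.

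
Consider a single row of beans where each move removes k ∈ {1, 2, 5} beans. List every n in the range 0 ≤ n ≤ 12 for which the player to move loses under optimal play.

0, 3, 6, 9, 12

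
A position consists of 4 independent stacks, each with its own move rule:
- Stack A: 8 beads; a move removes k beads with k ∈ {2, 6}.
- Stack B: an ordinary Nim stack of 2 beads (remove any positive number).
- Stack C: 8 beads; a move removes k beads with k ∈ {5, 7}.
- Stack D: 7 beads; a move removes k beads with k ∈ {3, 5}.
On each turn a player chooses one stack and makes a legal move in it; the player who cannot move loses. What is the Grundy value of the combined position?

1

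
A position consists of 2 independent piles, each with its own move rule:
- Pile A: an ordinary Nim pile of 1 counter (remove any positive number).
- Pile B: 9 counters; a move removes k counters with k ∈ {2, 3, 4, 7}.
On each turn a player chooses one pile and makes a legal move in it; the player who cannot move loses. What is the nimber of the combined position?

5

Pile A is a plain Nim pile of size 1, so its Grundy value is 1.
Build the Grundy sequence for pile B with g(k) = mex{g(k−s) : s ∈ {2, 3, 4, 7}, s ≤ k}:
k:     0  1  2  3  4  5  6  7  8  9
g(k):  0  0  1  1  2  2  0  3  1  4
So g(9) = 4.
By the Sprague-Grundy theorem, the Grundy value of a sum of independent games is the XOR of the component values.
Combined value = 1 XOR 4 = 5.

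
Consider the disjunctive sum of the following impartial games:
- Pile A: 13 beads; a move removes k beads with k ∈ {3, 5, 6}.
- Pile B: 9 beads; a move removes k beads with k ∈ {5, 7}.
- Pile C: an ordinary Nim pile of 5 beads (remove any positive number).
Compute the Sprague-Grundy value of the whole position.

Grundy values for pile A (subtraction set {3, 5, 6}):
k:     0  1  2  3  4  5  6  7  8  9 10 11 12 13
g(k):  0  0  0  1  1  1  2  2  2  0  0  0  1  1
So g(13) = 1.
Build the Grundy sequence for pile B with g(k) = mex{g(k−s) : s ∈ {5, 7}, s ≤ k}:
g(0) = mex{} = 0
g(1) = mex{} = 0
g(2) = mex{} = 0
g(3) = mex{} = 0
g(4) = mex{} = 0
g(5) = mex{0} = 1
g(6) = mex{0} = 1
g(7) = mex{0} = 1
g(8) = mex{0} = 1
g(9) = mex{0} = 1
So g(9) = 1.
Pile C is a plain Nim pile of size 5, so its Grundy value is 5.
By the Sprague-Grundy theorem, the Grundy value of a sum of independent games is the XOR of the component values.
Combined value = 1 ⊕ 1 ⊕ 5 = 5.

5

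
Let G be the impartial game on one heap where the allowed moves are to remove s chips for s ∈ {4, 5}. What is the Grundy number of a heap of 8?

Grundy values for subtraction set {4, 5}:
k:     0  1  2  3  4  5  6  7  8
g(k):  0  0  0  0  1  1  1  1  2
So g(8) = 2.

2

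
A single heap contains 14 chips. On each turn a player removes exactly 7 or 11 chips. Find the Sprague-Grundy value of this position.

2

Grundy values for subtraction set {7, 11}:
k:     0  1  2  3  4  5  6  7  8  9 10 11 12 13 14
g(k):  0  0  0  0  0  0  0  1  1  1  1  1  1  1  2
So g(14) = 2.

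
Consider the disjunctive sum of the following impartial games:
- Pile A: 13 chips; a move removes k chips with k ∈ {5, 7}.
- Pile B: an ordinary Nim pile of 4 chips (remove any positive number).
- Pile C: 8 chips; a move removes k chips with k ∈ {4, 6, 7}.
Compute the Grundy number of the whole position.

Build the Grundy sequence for pile A with g(k) = mex{g(k−s) : s ∈ {5, 7}, s ≤ k}:
k:     0  1  2  3  4  5  6  7  8  9 10 11 12 13
g(k):  0  0  0  0  0  1  1  1  1  1  2  2  0  0
So g(13) = 0.
Pile B is a plain Nim pile of size 4, so its Grundy value is 4.
For pile C, compute g(0), g(1), … with moves {4, 6, 7}:
g(0) = mex{} = 0
g(1) = mex{} = 0
g(2) = mex{} = 0
g(3) = mex{} = 0
g(4) = mex{0} = 1
g(5) = mex{0} = 1
g(6) = mex{0} = 1
g(7) = mex{0} = 1
g(8) = mex{0,1} = 2
So g(8) = 2.
By the Sprague-Grundy theorem, the Grundy value of a sum of independent games is the XOR of the component values.
Combined value = 0 XOR 4 XOR 2 = 6.

6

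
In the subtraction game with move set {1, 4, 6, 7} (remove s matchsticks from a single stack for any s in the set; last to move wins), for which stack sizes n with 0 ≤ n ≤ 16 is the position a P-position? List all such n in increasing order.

Grundy values for subtraction set {1, 4, 6, 7}:
k:     0  1  2  3  4  5  6  7  8  9 10 11 12 13 14 15 16
g(k):  0  1  0  1  2  0  1  2  3  2  0  1  2  0  1  0  1
The P-positions (g = 0) in 0..16 are 0, 2, 5, 10, 13, 15.

0, 2, 5, 10, 13, 15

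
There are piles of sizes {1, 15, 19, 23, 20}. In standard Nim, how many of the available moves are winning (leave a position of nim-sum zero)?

3

Nim-sum: 1 ^ 15 ^ 19 ^ 23 ^ 20 = 30.
The overall nim-sum is X = 30. A pile of size p has a winning move iff p XOR X < p (reduce it to p XOR X).
  1: 1 XOR 30 = 31 ≥ 1 — no move.
  15: 15 XOR 30 = 17 ≥ 15 — no move.
  19: 19 XOR 30 = 13 < 19 — winning move (to 13).
  23: 23 XOR 30 = 9 < 23 — winning move (to 9).
  20: 20 XOR 30 = 10 < 20 — winning move (to 10).
That gives 3 winning moves.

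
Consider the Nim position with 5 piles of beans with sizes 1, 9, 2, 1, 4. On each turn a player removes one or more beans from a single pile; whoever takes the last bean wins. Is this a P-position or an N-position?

N-position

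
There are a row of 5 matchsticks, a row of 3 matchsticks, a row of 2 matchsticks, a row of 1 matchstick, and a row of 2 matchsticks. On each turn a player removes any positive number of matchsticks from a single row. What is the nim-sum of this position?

Bitwise XOR of the heap sizes:
  101  (5)
  011  (3)
  010  (2)
  001  (1)
  010  (2)
  ---
  111  (7)

7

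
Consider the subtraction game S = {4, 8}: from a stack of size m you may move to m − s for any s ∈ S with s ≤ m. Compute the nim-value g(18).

1

Compute g(0), g(1), … for moves {4, 8}:
k:     0  1  2  3  4  5  6  7  8  9 10 11 12 13 14 15 16 17 18
g(k):  0  0  0  0  1  1  1  1  2  2  2  2  0  0  0  0  1  1  1
So g(18) = 1.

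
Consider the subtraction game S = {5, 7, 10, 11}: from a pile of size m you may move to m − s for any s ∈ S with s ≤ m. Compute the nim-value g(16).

0

Build the Grundy sequence with g(k) = mex{g(k−s) : s ∈ {5, 7, 10, 11}, s ≤ k}:
k:     0  1  2  3  4  5  6  7  8  9 10 11 12 13 14 15 16
g(k):  0  0  0  0  0  1  1  1  1  1  2  2  2  2  2  3  0
So g(16) = 0.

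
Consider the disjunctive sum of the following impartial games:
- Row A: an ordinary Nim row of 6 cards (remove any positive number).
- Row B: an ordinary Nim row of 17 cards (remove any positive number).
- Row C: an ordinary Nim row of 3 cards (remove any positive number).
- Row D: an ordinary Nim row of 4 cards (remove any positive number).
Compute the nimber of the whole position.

16

Row A is a plain Nim row of size 6, so its Grundy value is 6.
Row B is a plain Nim row of size 17, so its Grundy value is 17.
Row C is a plain Nim row of size 3, so its Grundy value is 3.
Row D is a plain Nim row of size 4, so its Grundy value is 4.
By the Sprague-Grundy theorem, the Grundy value of a sum of independent games is the XOR of the component values.
Combined value = 6 ⊕ 17 ⊕ 3 ⊕ 4 = 16.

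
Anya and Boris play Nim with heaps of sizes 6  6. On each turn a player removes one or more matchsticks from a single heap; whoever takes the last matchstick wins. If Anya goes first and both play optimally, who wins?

Boris wins

Compute the nim-sum pairwise:
6 ⊕ 6 = 0
The nim-sum is 0, so this is a P-position: the player to move is in a losing position under optimal play; Anya is about to move from it and so loses — Boris wins.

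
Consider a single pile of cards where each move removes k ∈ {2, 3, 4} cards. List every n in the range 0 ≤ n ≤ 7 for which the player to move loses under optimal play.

Compute g(0), g(1), … for moves {2, 3, 4}:
k:     0  1  2  3  4  5  6  7
g(k):  0  0  1  1  2  2  0  0
The P-positions (g = 0) in 0..7 are 0, 1, 6, 7.

0, 1, 6, 7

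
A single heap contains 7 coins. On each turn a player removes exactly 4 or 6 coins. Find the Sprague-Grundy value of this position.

1

Grundy values for subtraction set {4, 6}:
g(0) = mex{} = 0
g(1) = mex{} = 0
g(2) = mex{} = 0
g(3) = mex{} = 0
g(4) = mex{0} = 1
g(5) = mex{0} = 1
g(6) = mex{0} = 1
g(7) = mex{0} = 1
So g(7) = 1.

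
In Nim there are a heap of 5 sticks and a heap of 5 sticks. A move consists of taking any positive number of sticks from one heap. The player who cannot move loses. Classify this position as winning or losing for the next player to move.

Losing position

Bitwise XOR of the heap sizes:
  101  (5)
  101  (5)
  ---
  000  (0)
The nim-sum is 0, so this is a P-position: the player to move is in a losing position under optimal play.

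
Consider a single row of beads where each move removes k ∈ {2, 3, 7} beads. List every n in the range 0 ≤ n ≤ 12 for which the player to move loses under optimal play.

Build the Grundy sequence with g(k) = mex{g(k−s) : s ∈ {2, 3, 7}, s ≤ k}:
k:     0  1  2  3  4  5  6  7  8  9 10 11 12
g(k):  0  0  1  1  2  0  0  1  1  2  0  0  1
The P-positions (g = 0) in 0..12 are 0, 1, 5, 6, 10, 11.

0, 1, 5, 6, 10, 11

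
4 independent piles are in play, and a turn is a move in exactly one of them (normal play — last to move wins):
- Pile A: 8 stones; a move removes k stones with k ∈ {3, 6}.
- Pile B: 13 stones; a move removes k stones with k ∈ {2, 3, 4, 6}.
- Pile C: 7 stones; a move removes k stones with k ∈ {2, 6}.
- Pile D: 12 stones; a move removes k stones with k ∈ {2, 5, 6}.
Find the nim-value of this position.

For pile A, compute g(0), g(1), … with moves {3, 6}:
k:     0  1  2  3  4  5  6  7  8
g(k):  0  0  0  1  1  1  2  2  2
So g(8) = 2.
Grundy values for pile B (subtraction set {2, 3, 4, 6}):
g(0) = mex{} = 0
g(1) = mex{} = 0
g(2) = mex{0} = 1
g(3) = mex{0} = 1
g(4) = mex{0,1} = 2
g(5) = mex{0,1} = 2
g(6) = mex{0,1,2} = 3
g(7) = mex{0,1,2} = 3
g(8) = mex{1,2,3} = 0
g(9) = mex{1,2,3} = 0
g(10) = mex{0,2,3} = 1
g(11) = mex{0,2,3} = 1
g(12) = mex{0,1,3} = 2
g(13) = mex{0,1,3} = 2
So g(13) = 2.
Grundy values for pile C (subtraction set {2, 6}):
g(0) = mex{} = 0
g(1) = mex{} = 0
g(2) = mex{0} = 1
g(3) = mex{0} = 1
g(4) = mex{1} = 0
g(5) = mex{1} = 0
g(6) = mex{0} = 1
g(7) = mex{0} = 1
So g(7) = 1.
For pile D, compute g(0), g(1), … with moves {2, 5, 6}:
k:     0  1  2  3  4  5  6  7  8  9 10 11 12
g(k):  0  0  1  1  0  2  1  3  0  2  1  0  0
So g(12) = 0.
By the Sprague-Grundy theorem, the Grundy value of a sum of independent games is the XOR of the component values.
Combined value = 2 XOR 2 XOR 1 XOR 0 = 1.

1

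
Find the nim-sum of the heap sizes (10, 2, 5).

13

Compute the nim-sum pairwise:
10 XOR 2 = 8
8 XOR 5 = 13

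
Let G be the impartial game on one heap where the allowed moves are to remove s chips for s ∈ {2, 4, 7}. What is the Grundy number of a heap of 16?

Grundy values for subtraction set {2, 4, 7}:
k:     0  1  2  3  4  5  6  7  8  9 10 11 12 13 14 15 16
g(k):  0  0  1  1  2  2  0  3  1  0  2  1  0  2  1  0  2
So g(16) = 2.

2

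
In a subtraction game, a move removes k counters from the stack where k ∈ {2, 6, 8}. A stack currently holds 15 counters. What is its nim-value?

Build the Grundy sequence with g(k) = mex{g(k−s) : s ∈ {2, 6, 8}, s ≤ k}:
k:     0  1  2  3  4  5  6  7  8  9 10 11 12 13 14 15
g(k):  0  0  1  1  0  0  1  1  2  2  3  3  2  2  0  0
So g(15) = 0.

0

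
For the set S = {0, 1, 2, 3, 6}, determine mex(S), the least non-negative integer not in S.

4

The values 0, 1, 2, 3 are all present; 4 is the first non-negative integer missing from the set.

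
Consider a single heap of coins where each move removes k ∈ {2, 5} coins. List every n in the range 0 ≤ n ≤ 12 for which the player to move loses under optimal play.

Build the Grundy sequence with g(k) = mex{g(k−s) : s ∈ {2, 5}, s ≤ k}:
g(0) = mex{} = 0
g(1) = mex{} = 0
g(2) = mex{0} = 1
g(3) = mex{0} = 1
g(4) = mex{1} = 0
g(5) = mex{0,1} = 2
g(6) = mex{0} = 1
g(7) = mex{1,2} = 0
g(8) = mex{1} = 0
g(9) = mex{0} = 1
g(10) = mex{0,2} = 1
g(11) = mex{1} = 0
g(12) = mex{0,1} = 2
The P-positions (g = 0) in 0..12 are 0, 1, 4, 7, 8, 11.

0, 1, 4, 7, 8, 11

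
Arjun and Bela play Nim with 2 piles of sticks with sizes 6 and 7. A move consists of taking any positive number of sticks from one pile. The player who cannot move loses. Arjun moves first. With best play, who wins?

Nim-sum: 6 ⊕ 7 = 1.
The nim-sum is 1 ≠ 0, so this is an N-position: the player to move can win; Arjun has a winning move.

Arjun wins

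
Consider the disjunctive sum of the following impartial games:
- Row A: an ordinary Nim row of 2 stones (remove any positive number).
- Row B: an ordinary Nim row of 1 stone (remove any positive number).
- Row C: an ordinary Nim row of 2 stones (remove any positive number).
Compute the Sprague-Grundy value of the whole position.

Row A is a plain Nim row of size 2, so its Grundy value is 2.
Row B is a plain Nim row of size 1, so its Grundy value is 1.
Row C is a plain Nim row of size 2, so its Grundy value is 2.
The value of a disjunctive sum is the nim-sum of the parts.
Combined value = 2 ⊕ 1 ⊕ 2 = 1.

1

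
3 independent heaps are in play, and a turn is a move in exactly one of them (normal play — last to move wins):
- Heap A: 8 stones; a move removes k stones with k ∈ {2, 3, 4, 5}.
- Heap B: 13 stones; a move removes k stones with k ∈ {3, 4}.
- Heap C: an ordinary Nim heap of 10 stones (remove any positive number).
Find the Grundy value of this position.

8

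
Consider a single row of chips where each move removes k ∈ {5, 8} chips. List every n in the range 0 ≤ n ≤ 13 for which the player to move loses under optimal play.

0, 1, 2, 3, 4, 13

Grundy values for subtraction set {5, 8}:
g(0) = mex{} = 0
g(1) = mex{} = 0
g(2) = mex{} = 0
g(3) = mex{} = 0
g(4) = mex{} = 0
g(5) = mex{0} = 1
g(6) = mex{0} = 1
g(7) = mex{0} = 1
g(8) = mex{0} = 1
g(9) = mex{0} = 1
g(10) = mex{0,1} = 2
g(11) = mex{0,1} = 2
g(12) = mex{0,1} = 2
g(13) = mex{1} = 0
The P-positions (g = 0) in 0..13 are 0, 1, 2, 3, 4, 13.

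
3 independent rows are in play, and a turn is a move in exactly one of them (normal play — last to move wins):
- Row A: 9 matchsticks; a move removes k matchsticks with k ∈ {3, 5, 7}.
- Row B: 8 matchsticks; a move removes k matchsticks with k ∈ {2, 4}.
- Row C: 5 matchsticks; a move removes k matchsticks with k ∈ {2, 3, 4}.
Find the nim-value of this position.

Build the Grundy sequence for row A with g(k) = mex{g(k−s) : s ∈ {3, 5, 7}, s ≤ k}:
k:     0  1  2  3  4  5  6  7  8  9
g(k):  0  0  0  1  1  1  2  2  2  3
So g(9) = 3.
Grundy values for row B (subtraction set {2, 4}):
g(0) = mex{} = 0
g(1) = mex{} = 0
g(2) = mex{0} = 1
g(3) = mex{0} = 1
g(4) = mex{0,1} = 2
g(5) = mex{0,1} = 2
g(6) = mex{1,2} = 0
g(7) = mex{1,2} = 0
g(8) = mex{0,2} = 1
So g(8) = 1.
Build the Grundy sequence for row C with g(k) = mex{g(k−s) : s ∈ {2, 3, 4}, s ≤ k}:
g(0) = mex{} = 0
g(1) = mex{} = 0
g(2) = mex{0} = 1
g(3) = mex{0} = 1
g(4) = mex{0,1} = 2
g(5) = mex{0,1} = 2
So g(5) = 2.
By the Sprague-Grundy theorem, the Grundy value of a sum of independent games is the XOR of the component values.
Combined value = 3 XOR 1 XOR 2 = 0.

0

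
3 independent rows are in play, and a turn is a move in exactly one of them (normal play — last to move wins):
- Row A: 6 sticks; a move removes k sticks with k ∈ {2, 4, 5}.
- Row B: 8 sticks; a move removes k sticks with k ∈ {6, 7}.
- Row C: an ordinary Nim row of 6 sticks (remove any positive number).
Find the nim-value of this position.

Build the Grundy sequence for row A with g(k) = mex{g(k−s) : s ∈ {2, 4, 5}, s ≤ k}:
g(0) = mex{} = 0
g(1) = mex{} = 0
g(2) = mex{0} = 1
g(3) = mex{0} = 1
g(4) = mex{0,1} = 2
g(5) = mex{0,1} = 2
g(6) = mex{0,1,2} = 3
So g(6) = 3.
For row B, compute g(0), g(1), … with moves {6, 7}:
g(0) = mex{} = 0
g(1) = mex{} = 0
g(2) = mex{} = 0
g(3) = mex{} = 0
g(4) = mex{} = 0
g(5) = mex{} = 0
g(6) = mex{0} = 1
g(7) = mex{0} = 1
g(8) = mex{0} = 1
So g(8) = 1.
Row C is a plain Nim row of size 6, so its Grundy value is 6.
By the Sprague-Grundy theorem, the Grundy value of a sum of independent games is the XOR of the component values.
Combined value = 3 ⊕ 1 ⊕ 6 = 4.

4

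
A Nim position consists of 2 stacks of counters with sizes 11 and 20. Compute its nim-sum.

Compute the nim-sum pairwise:
11 ^ 20 = 31

31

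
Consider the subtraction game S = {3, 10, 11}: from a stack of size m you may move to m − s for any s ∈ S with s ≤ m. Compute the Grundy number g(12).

2

Build the Grundy sequence with g(k) = mex{g(k−s) : s ∈ {3, 10, 11}, s ≤ k}:
g(0) = mex{} = 0
g(1) = mex{} = 0
g(2) = mex{} = 0
g(3) = mex{0} = 1
g(4) = mex{0} = 1
g(5) = mex{0} = 1
g(6) = mex{1} = 0
g(7) = mex{1} = 0
g(8) = mex{1} = 0
g(9) = mex{0} = 1
g(10) = mex{0} = 1
g(11) = mex{0} = 1
g(12) = mex{0,1} = 2
So g(12) = 2.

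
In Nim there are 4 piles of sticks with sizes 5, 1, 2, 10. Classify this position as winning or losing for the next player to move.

Compute the nim-sum pairwise:
5 ⊕ 1 = 4
4 ⊕ 2 = 6
6 ⊕ 10 = 12
The nim-sum is 12 ≠ 0, so this is an N-position: the player to move can win.

Winning position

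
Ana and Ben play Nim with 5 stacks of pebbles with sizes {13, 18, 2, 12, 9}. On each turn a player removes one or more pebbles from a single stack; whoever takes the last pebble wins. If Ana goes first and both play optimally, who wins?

Ana wins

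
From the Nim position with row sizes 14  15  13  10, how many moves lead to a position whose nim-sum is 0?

Compute the nim-sum pairwise:
14 ⊕ 15 = 1
1 ⊕ 13 = 12
12 ⊕ 10 = 6
The overall nim-sum is X = 6. A row of size p has a winning move iff p XOR X < p (reduce it to p XOR X).
  14: 14 XOR 6 = 8 < 14 — winning move (to 8).
  15: 15 XOR 6 = 9 < 15 — winning move (to 9).
  13: 13 XOR 6 = 11 < 13 — winning move (to 11).
  10: 10 XOR 6 = 12 ≥ 10 — no move.
That gives 3 winning moves.

3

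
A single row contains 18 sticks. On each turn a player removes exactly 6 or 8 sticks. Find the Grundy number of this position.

0

Grundy values for subtraction set {6, 8}:
k:     0  1  2  3  4  5  6  7  8  9 10 11 12 13 14 15 16 17 18
g(k):  0  0  0  0  0  0  1  1  1  1  1  1  2  2  0  0  0  0  0
So g(18) = 0.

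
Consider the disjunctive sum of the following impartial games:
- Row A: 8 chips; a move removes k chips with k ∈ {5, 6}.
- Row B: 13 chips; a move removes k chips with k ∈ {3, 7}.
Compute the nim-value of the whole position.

0

Grundy values for row A (subtraction set {5, 6}):
k:     0  1  2  3  4  5  6  7  8
g(k):  0  0  0  0  0  1  1  1  1
So g(8) = 1.
Grundy values for row B (subtraction set {3, 7}):
k:     0  1  2  3  4  5  6  7  8  9 10 11 12 13
g(k):  0  0  0  1  1  1  0  2  2  1  0  0  0  1
So g(13) = 1.
By the Sprague-Grundy theorem, the Grundy value of a sum of independent games is the XOR of the component values.
Combined value = 1 XOR 1 = 0.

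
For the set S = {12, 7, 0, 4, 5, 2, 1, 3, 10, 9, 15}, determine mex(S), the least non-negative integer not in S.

The values 0, 1, 2, 3, 4, 5 are all present; 6 is the first non-negative integer missing from the set.

6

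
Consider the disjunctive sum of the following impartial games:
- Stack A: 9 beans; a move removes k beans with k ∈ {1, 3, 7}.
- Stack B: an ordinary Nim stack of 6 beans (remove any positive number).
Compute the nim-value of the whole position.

7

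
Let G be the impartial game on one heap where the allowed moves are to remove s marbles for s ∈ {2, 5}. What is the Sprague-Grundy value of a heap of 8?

Build the Grundy sequence with g(k) = mex{g(k−s) : s ∈ {2, 5}, s ≤ k}:
g(0) = mex{} = 0
g(1) = mex{} = 0
g(2) = mex{0} = 1
g(3) = mex{0} = 1
g(4) = mex{1} = 0
g(5) = mex{0,1} = 2
g(6) = mex{0} = 1
g(7) = mex{1,2} = 0
g(8) = mex{1} = 0
So g(8) = 0.

0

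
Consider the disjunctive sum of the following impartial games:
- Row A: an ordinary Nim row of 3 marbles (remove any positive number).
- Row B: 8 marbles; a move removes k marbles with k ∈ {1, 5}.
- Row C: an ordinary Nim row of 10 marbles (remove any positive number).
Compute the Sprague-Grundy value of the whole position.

9

Row A is a plain Nim row of size 3, so its Grundy value is 3.
Build the Grundy sequence for row B with g(k) = mex{g(k−s) : s ∈ {1, 5}, s ≤ k}:
g(0) = mex{} = 0
g(1) = mex{0} = 1
g(2) = mex{1} = 0
g(3) = mex{0} = 1
g(4) = mex{1} = 0
g(5) = mex{0} = 1
g(6) = mex{1} = 0
g(7) = mex{0} = 1
g(8) = mex{1} = 0
So g(8) = 0.
Row C is a plain Nim row of size 10, so its Grundy value is 10.
By the Sprague-Grundy theorem, the Grundy value of a sum of independent games is the XOR of the component values.
Combined value = 3 XOR 0 XOR 10 = 9.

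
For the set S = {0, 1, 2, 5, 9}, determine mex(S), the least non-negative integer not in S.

3

The values 0, 1, 2 are all present; 3 is the first non-negative integer missing from the set.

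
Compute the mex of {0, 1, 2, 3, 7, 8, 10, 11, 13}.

4

The values 0, 1, 2, 3 are all present; 4 is the first non-negative integer missing from the set.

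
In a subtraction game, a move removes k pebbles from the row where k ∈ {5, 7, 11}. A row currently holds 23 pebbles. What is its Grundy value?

1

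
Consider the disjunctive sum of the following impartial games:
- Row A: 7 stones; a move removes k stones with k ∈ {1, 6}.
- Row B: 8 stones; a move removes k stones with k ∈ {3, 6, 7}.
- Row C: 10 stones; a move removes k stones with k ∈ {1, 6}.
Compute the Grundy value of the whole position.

Grundy values for row A (subtraction set {1, 6}):
k:     0  1  2  3  4  5  6  7
g(k):  0  1  0  1  0  1  2  0
So g(7) = 0.
For row B, compute g(0), g(1), … with moves {3, 6, 7}:
k:     0  1  2  3  4  5  6  7  8
g(k):  0  0  0  1  1  1  2  2  2
So g(8) = 2.
For row C, compute g(0), g(1), … with moves {1, 6}:
g(0) = mex{} = 0
g(1) = mex{0} = 1
g(2) = mex{1} = 0
g(3) = mex{0} = 1
g(4) = mex{1} = 0
g(5) = mex{0} = 1
g(6) = mex{0,1} = 2
g(7) = mex{1,2} = 0
g(8) = mex{0} = 1
g(9) = mex{1} = 0
g(10) = mex{0} = 1
So g(10) = 1.
By the Sprague-Grundy theorem, the Grundy value of a sum of independent games is the XOR of the component values.
Combined value = 0 XOR 2 XOR 1 = 3.

3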